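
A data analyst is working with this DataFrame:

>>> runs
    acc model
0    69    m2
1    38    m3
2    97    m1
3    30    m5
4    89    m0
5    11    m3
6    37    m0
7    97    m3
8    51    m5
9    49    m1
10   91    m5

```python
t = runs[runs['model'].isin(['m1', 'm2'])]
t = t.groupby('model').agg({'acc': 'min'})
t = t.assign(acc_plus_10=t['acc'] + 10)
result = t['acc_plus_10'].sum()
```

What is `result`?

138

filter rows where model in ['m1', 'm2']:
   acc model
0   69    m2
2   97    m1
9   49    m1
group by model, min of acc:
       acc
model     
m1      49
m2      69
add column acc_plus_10 = t['acc'] + 10:
       acc  acc_plus_10
model                  
m1      49           59
m2      69           79
Finally, sum of column 'acc_plus_10' = 138.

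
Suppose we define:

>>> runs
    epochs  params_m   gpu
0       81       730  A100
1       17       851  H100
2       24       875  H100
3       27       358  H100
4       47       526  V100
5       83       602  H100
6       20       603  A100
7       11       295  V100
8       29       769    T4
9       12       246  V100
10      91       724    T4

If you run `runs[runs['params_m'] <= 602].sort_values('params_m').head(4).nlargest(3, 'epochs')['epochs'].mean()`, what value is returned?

filter rows where params_m <= 602:
   epochs  params_m   gpu
3      27       358  H100
4      47       526  V100
5      83       602  H100
7      11       295  V100
9      12       246  V100
sort by params_m:
   epochs  params_m   gpu
9      12       246  V100
7      11       295  V100
3      27       358  H100
4      47       526  V100
5      83       602  H100
take first 4 rows:
   epochs  params_m   gpu
9      12       246  V100
7      11       295  V100
3      27       358  H100
4      47       526  V100
take 3 rows with largest epochs:
   epochs  params_m   gpu
4      47       526  V100
3      27       358  H100
9      12       246  V100
mean of column 'epochs' → 28.6666666667

28.6666666667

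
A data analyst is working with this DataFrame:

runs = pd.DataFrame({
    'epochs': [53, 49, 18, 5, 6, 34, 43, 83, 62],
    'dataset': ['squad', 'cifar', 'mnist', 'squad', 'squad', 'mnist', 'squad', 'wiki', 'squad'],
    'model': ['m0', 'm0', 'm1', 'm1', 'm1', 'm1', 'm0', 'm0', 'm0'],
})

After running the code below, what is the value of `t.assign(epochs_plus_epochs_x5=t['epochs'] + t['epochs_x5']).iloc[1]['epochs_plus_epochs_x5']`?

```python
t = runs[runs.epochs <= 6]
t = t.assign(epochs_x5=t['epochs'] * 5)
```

36

filter rows where epochs <= 6:
   epochs dataset model
3       5   squad    m1
4       6   squad    m1
add column epochs_x5 = t['epochs'] * 5:
   epochs dataset model  epochs_x5
3       5   squad    m1         25
4       6   squad    m1         30
add column epochs_plus_epochs_x5 = t['epochs'] + t['epochs_x5']:
   epochs dataset model  epochs_x5  epochs_plus_epochs_x5
3       5   squad    m1         25                     30
4       6   squad    m1         30                     36
Hence 36.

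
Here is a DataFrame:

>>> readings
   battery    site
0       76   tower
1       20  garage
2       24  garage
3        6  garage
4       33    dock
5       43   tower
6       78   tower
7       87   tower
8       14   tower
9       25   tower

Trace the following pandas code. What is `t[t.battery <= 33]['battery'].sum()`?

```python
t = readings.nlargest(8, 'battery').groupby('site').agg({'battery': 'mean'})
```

take 8 rows with largest battery:
   battery    site
7       87   tower
6       78   tower
0       76   tower
5       43   tower
4       33    dock
9       25   tower
2       24  garage
1       20  garage
group by site, mean of battery:
        battery
site           
dock       33.0
garage     22.0
tower      61.8
filter rows where battery <= 33:
        battery
site           
dock       33.0
garage     22.0
Hence 55.0.

55.0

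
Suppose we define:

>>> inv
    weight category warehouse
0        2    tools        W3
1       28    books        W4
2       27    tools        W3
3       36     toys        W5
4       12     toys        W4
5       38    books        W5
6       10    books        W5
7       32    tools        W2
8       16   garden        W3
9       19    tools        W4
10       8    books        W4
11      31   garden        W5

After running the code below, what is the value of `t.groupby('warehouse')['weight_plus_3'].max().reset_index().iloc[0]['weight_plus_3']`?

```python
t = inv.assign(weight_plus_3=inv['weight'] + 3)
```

35

add column weight_plus_3 = inv['weight'] + 3:
    weight category warehouse  weight_plus_3
0        2    tools        W3              5
1       28    books        W4             31
2       27    tools        W3             30
3       36     toys        W5             39
4       12     toys        W4             15
5       38    books        W5             41
6       10    books        W5             13
7       32    tools        W2             35
8       16   garden        W3             19
9       19    tools        W4             22
10       8    books        W4             11
11      31   garden        W5             34
group by warehouse, max of weight_plus_3:
warehouse
W2    35
W3    30
W4    31
W5    41
Name: weight_plus_3, dtype: int64
reset_index():
  warehouse  weight_plus_3
0        W2             35
1        W3             30
2        W4             31
3        W5             41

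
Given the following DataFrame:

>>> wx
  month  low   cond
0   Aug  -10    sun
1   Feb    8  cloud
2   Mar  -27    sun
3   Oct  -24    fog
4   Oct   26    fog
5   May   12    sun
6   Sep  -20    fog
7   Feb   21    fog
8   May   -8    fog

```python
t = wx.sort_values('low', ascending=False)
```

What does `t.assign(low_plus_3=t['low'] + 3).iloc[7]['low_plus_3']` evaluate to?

-21

sort by low descending:
  month  low   cond
4   Oct   26    fog
7   Feb   21    fog
5   May   12    sun
1   Feb    8  cloud
8   May   -8    fog
0   Aug  -10    sun
6   Sep  -20    fog
3   Oct  -24    fog
2   Mar  -27    sun
add column low_plus_3 = t['low'] + 3:
  month  low   cond  low_plus_3
4   Oct   26    fog          29
7   Feb   21    fog          24
5   May   12    sun          15
1   Feb    8  cloud          11
8   May   -8    fog          -5
0   Aug  -10    sun          -7
6   Sep  -20    fog         -17
3   Oct  -24    fog         -21
2   Mar  -27    sun         -24
Taking the value at position 7, column 'low_plus_3' gives -21.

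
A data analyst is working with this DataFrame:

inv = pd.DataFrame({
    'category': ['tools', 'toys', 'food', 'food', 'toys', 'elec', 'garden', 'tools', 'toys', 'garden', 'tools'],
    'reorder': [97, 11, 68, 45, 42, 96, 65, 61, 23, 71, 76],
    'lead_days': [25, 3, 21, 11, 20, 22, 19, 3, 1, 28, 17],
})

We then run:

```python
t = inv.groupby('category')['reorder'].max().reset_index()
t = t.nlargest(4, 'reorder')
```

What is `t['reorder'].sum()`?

332

group by category, max of reorder:
category
elec      96
food      68
garden    71
tools     97
toys      42
Name: reorder, dtype: int64
reset_index():
  category  reorder
0     elec       96
1     food       68
2   garden       71
3    tools       97
4     toys       42
take 4 rows with largest reorder:
  category  reorder
3    tools       97
0     elec       96
2   garden       71
1     food       68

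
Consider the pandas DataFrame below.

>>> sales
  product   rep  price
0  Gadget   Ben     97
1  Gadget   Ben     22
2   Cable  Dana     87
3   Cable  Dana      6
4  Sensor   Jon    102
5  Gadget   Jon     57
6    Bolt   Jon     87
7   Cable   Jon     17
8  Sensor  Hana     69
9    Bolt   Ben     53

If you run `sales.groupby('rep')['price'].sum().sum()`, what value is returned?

group by rep, sum of price:
rep
Ben     172
Dana     93
Hana     69
Jon     263
Name: price, dtype: int64

597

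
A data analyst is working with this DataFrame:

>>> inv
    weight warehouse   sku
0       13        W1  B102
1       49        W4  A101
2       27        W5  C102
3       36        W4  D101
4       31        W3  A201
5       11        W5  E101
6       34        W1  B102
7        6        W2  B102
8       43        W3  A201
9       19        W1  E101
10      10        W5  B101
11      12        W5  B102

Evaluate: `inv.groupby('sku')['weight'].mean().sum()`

190.25

group by sku, mean of weight:
sku
A101    49.00
A201    37.00
B101    10.00
B102    16.25
C102    27.00
D101    36.00
E101    15.00
Name: weight, dtype: float64
Reading off the sum of the resulting series, we get 190.25.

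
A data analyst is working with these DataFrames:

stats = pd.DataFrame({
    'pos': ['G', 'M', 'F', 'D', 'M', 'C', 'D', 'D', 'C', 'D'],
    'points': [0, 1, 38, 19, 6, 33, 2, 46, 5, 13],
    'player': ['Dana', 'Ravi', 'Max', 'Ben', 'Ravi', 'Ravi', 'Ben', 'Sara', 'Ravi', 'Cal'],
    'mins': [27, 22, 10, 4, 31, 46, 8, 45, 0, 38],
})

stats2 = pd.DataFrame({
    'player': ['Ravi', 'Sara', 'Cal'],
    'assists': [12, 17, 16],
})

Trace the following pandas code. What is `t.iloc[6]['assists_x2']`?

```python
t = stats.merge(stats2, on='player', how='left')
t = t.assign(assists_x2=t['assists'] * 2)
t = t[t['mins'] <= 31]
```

merge on 'player' (how='left') → 10 rows:
  pos  points player  mins  assists
0   G       0   Dana    27      NaN
1   M       1   Ravi    22     12.0
2   F      38    Max    10      NaN
3   D      19    Ben     4      NaN
4   M       6   Ravi    31     12.0
5   C      33   Ravi    46     12.0
6   D       2    Ben     8      NaN
7   D      46   Sara    45     17.0
8   C       5   Ravi     0     12.0
9   D      13    Cal    38     16.0
add column assists_x2 = t['assists'] * 2:
  pos  points player  mins  assists  assists_x2
0   G       0   Dana    27      NaN         NaN
1   M       1   Ravi    22     12.0        24.0
2   F      38    Max    10      NaN         NaN
3   D      19    Ben     4      NaN         NaN
4   M       6   Ravi    31     12.0        24.0
5   C      33   Ravi    46     12.0        24.0
6   D       2    Ben     8      NaN         NaN
7   D      46   Sara    45     17.0        34.0
8   C       5   Ravi     0     12.0        24.0
9   D      13    Cal    38     16.0        32.0
filter rows where mins <= 31:
  pos  points player  mins  assists  assists_x2
0   G       0   Dana    27      NaN         NaN
1   M       1   Ravi    22     12.0        24.0
2   F      38    Max    10      NaN         NaN
3   D      19    Ben     4      NaN         NaN
4   M       6   Ravi    31     12.0        24.0
6   D       2    Ben     8      NaN         NaN
8   C       5   Ravi     0     12.0        24.0
Taking the value at position 6, column 'assists_x2' gives 24.0.

24.0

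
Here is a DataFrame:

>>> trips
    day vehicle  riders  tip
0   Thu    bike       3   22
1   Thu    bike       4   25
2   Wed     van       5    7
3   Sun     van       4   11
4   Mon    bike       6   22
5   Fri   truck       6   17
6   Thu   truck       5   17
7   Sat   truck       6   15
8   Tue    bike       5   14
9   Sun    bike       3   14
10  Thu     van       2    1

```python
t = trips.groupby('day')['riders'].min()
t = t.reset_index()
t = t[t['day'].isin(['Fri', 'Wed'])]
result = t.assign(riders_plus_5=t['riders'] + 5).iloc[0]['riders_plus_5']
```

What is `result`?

group by day, min of riders:
day
Fri    6
Mon    6
Sat    6
Sun    3
Thu    2
Tue    5
Wed    5
Name: riders, dtype: int64
reset_index():
   day  riders
0  Fri       6
1  Mon       6
2  Sat       6
3  Sun       3
4  Thu       2
5  Tue       5
6  Wed       5
filter rows where day in ['Fri', 'Wed']:
   day  riders
0  Fri       6
6  Wed       5
add column riders_plus_5 = t['riders'] + 5:
   day  riders  riders_plus_5
0  Fri       6             11
6  Wed       5             10

11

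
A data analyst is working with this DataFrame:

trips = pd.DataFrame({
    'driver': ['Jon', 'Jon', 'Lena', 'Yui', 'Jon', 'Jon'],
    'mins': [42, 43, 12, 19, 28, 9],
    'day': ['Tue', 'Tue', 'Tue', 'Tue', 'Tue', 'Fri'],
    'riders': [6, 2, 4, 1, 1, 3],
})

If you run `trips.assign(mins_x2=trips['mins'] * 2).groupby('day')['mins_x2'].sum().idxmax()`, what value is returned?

add column mins_x2 = trips['mins'] * 2:
  driver  mins  day  riders  mins_x2
0    Jon    42  Tue       6       84
1    Jon    43  Tue       2       86
2   Lena    12  Tue       4       24
3    Yui    19  Tue       1       38
4    Jon    28  Tue       1       56
5    Jon     9  Fri       3       18
group by day, sum of mins_x2:
day
Fri     18
Tue    288
Name: mins_x2, dtype: int64
The label with the largest value is Tue.

Tue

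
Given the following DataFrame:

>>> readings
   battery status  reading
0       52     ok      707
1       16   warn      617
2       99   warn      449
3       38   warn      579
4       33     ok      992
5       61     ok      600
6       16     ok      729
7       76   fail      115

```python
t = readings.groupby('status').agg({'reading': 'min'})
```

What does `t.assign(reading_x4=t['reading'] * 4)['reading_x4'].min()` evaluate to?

group by status, min of reading:
        reading
status         
fail        115
ok          600
warn        449
add column reading_x4 = t['reading'] * 4:
        reading  reading_x4
status                     
fail        115         460
ok          600        2400
warn        449        1796
Taking the min of column 'reading_x4' gives 460.

460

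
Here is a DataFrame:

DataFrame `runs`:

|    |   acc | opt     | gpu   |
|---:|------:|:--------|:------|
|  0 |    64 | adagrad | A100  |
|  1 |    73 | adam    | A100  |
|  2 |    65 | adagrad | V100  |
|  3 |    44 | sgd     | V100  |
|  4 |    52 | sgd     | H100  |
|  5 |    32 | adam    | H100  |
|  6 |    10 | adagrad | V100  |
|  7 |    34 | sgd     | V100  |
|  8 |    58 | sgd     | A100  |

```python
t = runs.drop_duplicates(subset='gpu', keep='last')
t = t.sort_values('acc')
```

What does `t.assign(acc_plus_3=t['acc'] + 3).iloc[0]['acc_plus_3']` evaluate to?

drop duplicate gpu (keep=last):
   acc   opt   gpu
5   32  adam  H100
7   34   sgd  V100
8   58   sgd  A100
sort by acc:
   acc   opt   gpu
5   32  adam  H100
7   34   sgd  V100
8   58   sgd  A100
add column acc_plus_3 = t['acc'] + 3:
   acc   opt   gpu  acc_plus_3
5   32  adam  H100          35
7   34   sgd  V100          37
8   58   sgd  A100          61

35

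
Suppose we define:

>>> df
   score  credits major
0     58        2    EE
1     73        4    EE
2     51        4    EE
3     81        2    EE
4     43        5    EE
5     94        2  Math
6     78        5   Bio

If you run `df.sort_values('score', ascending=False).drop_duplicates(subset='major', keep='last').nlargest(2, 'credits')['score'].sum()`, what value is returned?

sort by score descending:
   score  credits major
5     94        2  Math
3     81        2    EE
6     78        5   Bio
1     73        4    EE
0     58        2    EE
2     51        4    EE
4     43        5    EE
drop duplicate major (keep=last):
   score  credits major
5     94        2  Math
6     78        5   Bio
4     43        5    EE
take 2 rows with largest credits:
   score  credits major
6     78        5   Bio
4     43        5    EE
Hence 121.

121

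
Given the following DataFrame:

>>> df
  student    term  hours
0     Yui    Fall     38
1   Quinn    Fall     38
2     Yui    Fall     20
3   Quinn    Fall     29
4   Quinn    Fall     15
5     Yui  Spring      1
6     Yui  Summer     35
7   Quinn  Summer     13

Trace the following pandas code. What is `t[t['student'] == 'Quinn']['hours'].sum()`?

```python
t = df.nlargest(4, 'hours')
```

take 4 rows with largest hours:
  student    term  hours
0     Yui    Fall     38
1   Quinn    Fall     38
6     Yui  Summer     35
3   Quinn    Fall     29
filter rows where student == 'Quinn':
  student  term  hours
1   Quinn  Fall     38
3   Quinn  Fall     29

67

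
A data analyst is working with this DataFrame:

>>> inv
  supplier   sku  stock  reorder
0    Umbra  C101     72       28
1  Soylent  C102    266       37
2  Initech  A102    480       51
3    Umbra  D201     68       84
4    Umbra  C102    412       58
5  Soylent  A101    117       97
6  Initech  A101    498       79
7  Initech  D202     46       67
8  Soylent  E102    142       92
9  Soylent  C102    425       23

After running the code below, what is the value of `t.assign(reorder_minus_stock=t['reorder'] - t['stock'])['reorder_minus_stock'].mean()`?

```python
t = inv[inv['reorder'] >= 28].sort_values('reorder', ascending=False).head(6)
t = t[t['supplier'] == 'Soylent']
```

filter rows where reorder >= 28:
  supplier   sku  stock  reorder
0    Umbra  C101     72       28
1  Soylent  C102    266       37
2  Initech  A102    480       51
3    Umbra  D201     68       84
4    Umbra  C102    412       58
5  Soylent  A101    117       97
6  Initech  A101    498       79
7  Initech  D202     46       67
8  Soylent  E102    142       92
sort by reorder descending:
  supplier   sku  stock  reorder
5  Soylent  A101    117       97
8  Soylent  E102    142       92
3    Umbra  D201     68       84
6  Initech  A101    498       79
7  Initech  D202     46       67
4    Umbra  C102    412       58
2  Initech  A102    480       51
1  Soylent  C102    266       37
0    Umbra  C101     72       28
take first 6 rows:
  supplier   sku  stock  reorder
5  Soylent  A101    117       97
8  Soylent  E102    142       92
3    Umbra  D201     68       84
6  Initech  A101    498       79
7  Initech  D202     46       67
4    Umbra  C102    412       58
filter rows where supplier == 'Soylent':
  supplier   sku  stock  reorder
5  Soylent  A101    117       97
8  Soylent  E102    142       92
add column reorder_minus_stock = t['reorder'] - t['stock']:
  supplier   sku  stock  reorder  reorder_minus_stock
5  Soylent  A101    117       97                  -20
8  Soylent  E102    142       92                  -50
Finally, mean of column 'reorder_minus_stock' = -35.0.

-35.0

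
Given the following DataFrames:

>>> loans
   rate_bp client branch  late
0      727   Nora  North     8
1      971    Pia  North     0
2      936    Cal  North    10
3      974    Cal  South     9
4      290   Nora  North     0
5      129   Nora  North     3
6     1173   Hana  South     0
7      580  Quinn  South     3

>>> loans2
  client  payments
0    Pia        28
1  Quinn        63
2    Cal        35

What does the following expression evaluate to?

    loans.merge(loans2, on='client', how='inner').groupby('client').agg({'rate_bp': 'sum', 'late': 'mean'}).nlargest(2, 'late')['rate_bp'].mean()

1245.0

merge on 'client' (how='inner') → 4 rows:
   rate_bp client branch  late  payments
0      971    Pia  North     0        28
1      936    Cal  North    10        35
2      974    Cal  South     9        35
3      580  Quinn  South     3        63
group by client: sum(rate_bp), mean(late):
        rate_bp  late
client               
Cal        1910   9.5
Pia         971   0.0
Quinn       580   3.0
take 2 rows with largest late:
        rate_bp  late
client               
Cal        1910   9.5
Quinn       580   3.0
Finally, mean of column 'rate_bp' = 1245.0.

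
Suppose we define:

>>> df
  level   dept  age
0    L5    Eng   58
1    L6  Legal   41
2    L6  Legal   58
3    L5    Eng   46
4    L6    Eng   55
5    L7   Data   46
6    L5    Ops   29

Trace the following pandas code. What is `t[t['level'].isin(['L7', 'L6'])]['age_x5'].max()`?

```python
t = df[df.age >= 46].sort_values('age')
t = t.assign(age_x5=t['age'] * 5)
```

filter rows where age >= 46:
  level   dept  age
0    L5    Eng   58
2    L6  Legal   58
3    L5    Eng   46
4    L6    Eng   55
5    L7   Data   46
sort by age:
  level   dept  age
3    L5    Eng   46
5    L7   Data   46
4    L6    Eng   55
0    L5    Eng   58
2    L6  Legal   58
add column age_x5 = t['age'] * 5:
  level   dept  age  age_x5
3    L5    Eng   46     230
5    L7   Data   46     230
4    L6    Eng   55     275
0    L5    Eng   58     290
2    L6  Legal   58     290
filter rows where level in ['L7', 'L6']:
  level   dept  age  age_x5
5    L7   Data   46     230
4    L6    Eng   55     275
2    L6  Legal   58     290
max of column 'age_x5' → 290

290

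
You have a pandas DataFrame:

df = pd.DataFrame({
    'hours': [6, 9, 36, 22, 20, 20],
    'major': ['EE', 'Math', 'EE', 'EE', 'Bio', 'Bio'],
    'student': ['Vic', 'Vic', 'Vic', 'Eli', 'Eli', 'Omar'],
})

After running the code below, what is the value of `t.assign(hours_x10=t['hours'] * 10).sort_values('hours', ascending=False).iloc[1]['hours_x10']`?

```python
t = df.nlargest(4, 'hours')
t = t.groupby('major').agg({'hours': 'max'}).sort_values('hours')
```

take 4 rows with largest hours:
   hours major student
2     36    EE     Vic
3     22    EE     Eli
4     20   Bio     Eli
5     20   Bio    Omar
group by major, max of hours:
       hours
major       
Bio       20
EE        36
sort by hours:
       hours
major       
Bio       20
EE        36
add column hours_x10 = t['hours'] * 10:
       hours  hours_x10
major                  
Bio       20        200
EE        36        360
sort by hours descending:
       hours  hours_x10
major                  
EE        36        360
Bio       20        200

200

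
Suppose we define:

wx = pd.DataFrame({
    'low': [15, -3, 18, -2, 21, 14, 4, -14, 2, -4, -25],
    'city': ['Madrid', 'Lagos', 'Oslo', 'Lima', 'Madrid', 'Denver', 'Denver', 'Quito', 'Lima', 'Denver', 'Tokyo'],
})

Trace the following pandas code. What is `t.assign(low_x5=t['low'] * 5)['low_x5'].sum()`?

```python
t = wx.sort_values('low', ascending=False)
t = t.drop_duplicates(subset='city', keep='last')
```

-75

sort by low descending:
    low    city
4    21  Madrid
2    18    Oslo
0    15  Madrid
5    14  Denver
6     4  Denver
8     2    Lima
3    -2    Lima
1    -3   Lagos
9    -4  Denver
7   -14   Quito
10  -25   Tokyo
drop duplicate city (keep=last):
    low    city
2    18    Oslo
0    15  Madrid
3    -2    Lima
1    -3   Lagos
9    -4  Denver
7   -14   Quito
10  -25   Tokyo
add column low_x5 = t['low'] * 5:
    low    city  low_x5
2    18    Oslo      90
0    15  Madrid      75
3    -2    Lima     -10
1    -3   Lagos     -15
9    -4  Denver     -20
7   -14   Quito     -70
10  -25   Tokyo    -125
Reading off the sum of column 'low_x5', we get -75.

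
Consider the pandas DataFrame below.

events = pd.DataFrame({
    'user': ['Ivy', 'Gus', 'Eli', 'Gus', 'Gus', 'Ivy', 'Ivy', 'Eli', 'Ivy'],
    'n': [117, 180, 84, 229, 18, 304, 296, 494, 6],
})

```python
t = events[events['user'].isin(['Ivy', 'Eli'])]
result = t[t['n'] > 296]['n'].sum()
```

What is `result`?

798

filter rows where user in ['Ivy', 'Eli']:
  user    n
0  Ivy  117
2  Eli   84
5  Ivy  304
6  Ivy  296
7  Eli  494
8  Ivy    6
filter rows where n > 296:
  user    n
5  Ivy  304
7  Eli  494
The sum of column 'n' is 798.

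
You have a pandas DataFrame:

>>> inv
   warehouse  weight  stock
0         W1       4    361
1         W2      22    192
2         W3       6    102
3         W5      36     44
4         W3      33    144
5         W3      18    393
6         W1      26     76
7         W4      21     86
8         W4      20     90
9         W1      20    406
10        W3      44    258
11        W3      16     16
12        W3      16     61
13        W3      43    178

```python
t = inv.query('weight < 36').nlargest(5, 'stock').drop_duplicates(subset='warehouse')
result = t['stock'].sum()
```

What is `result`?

991

filter rows where weight < 36:
   warehouse  weight  stock
0         W1       4    361
1         W2      22    192
2         W3       6    102
4         W3      33    144
5         W3      18    393
6         W1      26     76
7         W4      21     86
8         W4      20     90
9         W1      20    406
11        W3      16     16
12        W3      16     61
take 5 rows with largest stock:
  warehouse  weight  stock
9        W1      20    406
5        W3      18    393
0        W1       4    361
1        W2      22    192
4        W3      33    144
drop duplicate warehouse (keep=first):
  warehouse  weight  stock
9        W1      20    406
5        W3      18    393
1        W2      22    192
Then the sum of column 'stock': 991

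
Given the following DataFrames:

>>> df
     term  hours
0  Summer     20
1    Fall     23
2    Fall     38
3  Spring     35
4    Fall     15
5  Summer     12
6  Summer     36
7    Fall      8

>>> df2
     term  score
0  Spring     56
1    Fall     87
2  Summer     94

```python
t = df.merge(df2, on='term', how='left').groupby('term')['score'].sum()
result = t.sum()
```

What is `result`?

686

merge on 'term' (how='left') → 8 rows:
     term  hours  score
0  Summer     20     94
1    Fall     23     87
2    Fall     38     87
3  Spring     35     56
4    Fall     15     87
5  Summer     12     94
6  Summer     36     94
7    Fall      8     87
group by term, sum of score:
term
Fall      348
Spring     56
Summer    282
Name: score, dtype: int64
So sum() = 686.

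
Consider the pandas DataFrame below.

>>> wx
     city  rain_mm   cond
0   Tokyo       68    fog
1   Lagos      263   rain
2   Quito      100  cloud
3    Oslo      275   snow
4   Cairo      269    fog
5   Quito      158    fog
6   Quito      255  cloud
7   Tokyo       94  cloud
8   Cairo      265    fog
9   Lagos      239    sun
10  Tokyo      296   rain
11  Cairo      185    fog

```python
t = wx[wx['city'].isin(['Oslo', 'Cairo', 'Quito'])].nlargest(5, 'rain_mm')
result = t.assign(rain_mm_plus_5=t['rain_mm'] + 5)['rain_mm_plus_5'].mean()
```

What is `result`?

filter rows where city in ['Oslo', 'Cairo', 'Quito']:
     city  rain_mm   cond
2   Quito      100  cloud
3    Oslo      275   snow
4   Cairo      269    fog
5   Quito      158    fog
6   Quito      255  cloud
8   Cairo      265    fog
11  Cairo      185    fog
take 5 rows with largest rain_mm:
     city  rain_mm   cond
3    Oslo      275   snow
4   Cairo      269    fog
8   Cairo      265    fog
6   Quito      255  cloud
11  Cairo      185    fog
add column rain_mm_plus_5 = t['rain_mm'] + 5:
     city  rain_mm   cond  rain_mm_plus_5
3    Oslo      275   snow             280
4   Cairo      269    fog             274
8   Cairo      265    fog             270
6   Quito      255  cloud             260
11  Cairo      185    fog             190
mean of column 'rain_mm_plus_5' → 254.8

254.8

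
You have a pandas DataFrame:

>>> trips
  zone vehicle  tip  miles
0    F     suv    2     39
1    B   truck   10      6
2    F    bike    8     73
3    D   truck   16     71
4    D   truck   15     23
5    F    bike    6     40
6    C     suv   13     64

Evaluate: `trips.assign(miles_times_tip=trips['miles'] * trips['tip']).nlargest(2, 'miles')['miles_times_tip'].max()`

add column miles_times_tip = trips['miles'] * trips['tip']:
  zone vehicle  tip  miles  miles_times_tip
0    F     suv    2     39               78
1    B   truck   10      6               60
2    F    bike    8     73              584
3    D   truck   16     71             1136
4    D   truck   15     23              345
5    F    bike    6     40              240
6    C     suv   13     64              832
take 2 rows with largest miles:
  zone vehicle  tip  miles  miles_times_tip
2    F    bike    8     73              584
3    D   truck   16     71             1136
Then the max of column 'miles_times_tip': 1136

1136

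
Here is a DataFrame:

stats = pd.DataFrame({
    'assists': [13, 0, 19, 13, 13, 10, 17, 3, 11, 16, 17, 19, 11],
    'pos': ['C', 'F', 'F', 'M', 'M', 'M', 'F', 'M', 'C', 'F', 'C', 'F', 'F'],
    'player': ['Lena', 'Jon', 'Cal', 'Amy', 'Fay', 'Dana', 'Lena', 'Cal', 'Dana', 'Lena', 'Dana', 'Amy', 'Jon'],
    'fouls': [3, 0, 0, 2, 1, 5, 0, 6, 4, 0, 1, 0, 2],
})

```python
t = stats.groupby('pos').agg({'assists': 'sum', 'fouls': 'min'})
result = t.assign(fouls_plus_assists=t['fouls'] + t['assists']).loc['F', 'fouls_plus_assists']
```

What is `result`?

group by pos: sum(assists), min(fouls):
     assists  fouls
pos                
C         41      1
F         82      0
M         39      1
add column fouls_plus_assists = t['fouls'] + t['assists']:
     assists  fouls  fouls_plus_assists
pos                                    
C         41      1                  42
F         82      0                  82
M         39      1                  40

82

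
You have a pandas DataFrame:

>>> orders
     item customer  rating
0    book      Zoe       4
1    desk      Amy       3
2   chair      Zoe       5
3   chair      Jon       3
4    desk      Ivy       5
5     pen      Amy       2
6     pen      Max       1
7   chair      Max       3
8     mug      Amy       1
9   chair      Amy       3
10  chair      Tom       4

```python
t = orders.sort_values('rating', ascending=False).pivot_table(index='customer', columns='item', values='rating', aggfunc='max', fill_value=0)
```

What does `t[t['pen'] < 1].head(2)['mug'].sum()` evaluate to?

0

sort by rating descending:
     item customer  rating
2   chair      Zoe       5
4    desk      Ivy       5
0    book      Zoe       4
10  chair      Tom       4
1    desk      Amy       3
3   chair      Jon       3
7   chair      Max       3
9   chair      Amy       3
5     pen      Amy       2
6     pen      Max       1
8     mug      Amy       1
pivot: rows=customer, cols=item, max(rating):
item      book  chair  desk  mug  pen
customer                             
Amy          0      3     3    1    2
Ivy          0      0     5    0    0
Jon          0      3     0    0    0
Max          0      3     0    0    1
Tom          0      4     0    0    0
Zoe          4      5     0    0    0
filter rows where pen < 1:
item      book  chair  desk  mug  pen
customer                             
Ivy          0      0     5    0    0
Jon          0      3     0    0    0
Tom          0      4     0    0    0
Zoe          4      5     0    0    0
take first 2 rows:
item      book  chair  desk  mug  pen
customer                             
Ivy          0      0     5    0    0
Jon          0      3     0    0    0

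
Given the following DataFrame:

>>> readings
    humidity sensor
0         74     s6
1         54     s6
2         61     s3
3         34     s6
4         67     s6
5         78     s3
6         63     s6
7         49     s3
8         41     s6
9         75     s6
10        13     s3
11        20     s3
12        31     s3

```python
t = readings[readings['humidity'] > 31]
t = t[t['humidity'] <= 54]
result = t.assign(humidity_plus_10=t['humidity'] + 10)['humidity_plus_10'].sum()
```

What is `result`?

218

filter rows where humidity > 31:
   humidity sensor
0        74     s6
1        54     s6
2        61     s3
3        34     s6
4        67     s6
5        78     s3
6        63     s6
7        49     s3
8        41     s6
9        75     s6
filter rows where humidity <= 54:
   humidity sensor
1        54     s6
3        34     s6
7        49     s3
8        41     s6
add column humidity_plus_10 = t['humidity'] + 10:
   humidity sensor  humidity_plus_10
1        54     s6                64
3        34     s6                44
7        49     s3                59
8        41     s6                51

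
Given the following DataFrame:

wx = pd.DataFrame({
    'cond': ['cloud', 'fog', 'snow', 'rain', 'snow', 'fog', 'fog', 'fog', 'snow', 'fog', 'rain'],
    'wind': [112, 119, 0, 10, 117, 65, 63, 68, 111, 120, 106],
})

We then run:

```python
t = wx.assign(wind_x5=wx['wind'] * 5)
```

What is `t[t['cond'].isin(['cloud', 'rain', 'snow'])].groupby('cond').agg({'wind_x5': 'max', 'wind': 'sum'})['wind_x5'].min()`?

530

add column wind_x5 = wx['wind'] * 5:
     cond  wind  wind_x5
0   cloud   112      560
1     fog   119      595
2    snow     0        0
3    rain    10       50
4    snow   117      585
5     fog    65      325
6     fog    63      315
7     fog    68      340
8    snow   111      555
9     fog   120      600
10   rain   106      530
filter rows where cond in ['cloud', 'rain', 'snow']:
     cond  wind  wind_x5
0   cloud   112      560
2    snow     0        0
3    rain    10       50
4    snow   117      585
8    snow   111      555
10   rain   106      530
group by cond: max(wind_x5), sum(wind):
       wind_x5  wind
cond                
cloud      560   112
rain       530   116
snow       585   228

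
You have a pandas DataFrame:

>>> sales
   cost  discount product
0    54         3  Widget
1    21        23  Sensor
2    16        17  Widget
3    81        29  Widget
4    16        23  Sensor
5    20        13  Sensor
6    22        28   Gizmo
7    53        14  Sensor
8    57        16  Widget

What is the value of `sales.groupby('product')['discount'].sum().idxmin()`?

Gizmo

group by product, sum of discount:
product
Gizmo     28
Sensor    73
Widget    65
Name: discount, dtype: int64
Taking the label with the smallest value gives Gizmo.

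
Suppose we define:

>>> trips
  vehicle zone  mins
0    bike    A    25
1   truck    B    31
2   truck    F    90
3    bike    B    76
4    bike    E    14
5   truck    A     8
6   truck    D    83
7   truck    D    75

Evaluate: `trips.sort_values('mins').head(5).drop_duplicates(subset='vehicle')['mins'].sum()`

22

sort by mins:
  vehicle zone  mins
5   truck    A     8
4    bike    E    14
0    bike    A    25
1   truck    B    31
7   truck    D    75
3    bike    B    76
6   truck    D    83
2   truck    F    90
take first 5 rows:
  vehicle zone  mins
5   truck    A     8
4    bike    E    14
0    bike    A    25
1   truck    B    31
7   truck    D    75
drop duplicate vehicle (keep=first):
  vehicle zone  mins
5   truck    A     8
4    bike    E    14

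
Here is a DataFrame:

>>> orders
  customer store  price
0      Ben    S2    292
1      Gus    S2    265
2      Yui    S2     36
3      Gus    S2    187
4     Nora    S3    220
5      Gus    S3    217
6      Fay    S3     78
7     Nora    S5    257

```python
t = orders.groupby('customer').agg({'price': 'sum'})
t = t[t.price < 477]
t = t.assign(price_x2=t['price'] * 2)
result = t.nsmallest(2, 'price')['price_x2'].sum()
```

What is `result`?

228

group by customer, sum of price:
          price
customer       
Ben         292
Fay          78
Gus         669
Nora        477
Yui          36
filter rows where price < 477:
          price
customer       
Ben         292
Fay          78
Yui          36
add column price_x2 = t['price'] * 2:
          price  price_x2
customer                 
Ben         292       584
Fay          78       156
Yui          36        72
take 2 rows with smallest price:
          price  price_x2
customer                 
Yui          36        72
Fay          78       156
Taking the sum of column 'price_x2' gives 228.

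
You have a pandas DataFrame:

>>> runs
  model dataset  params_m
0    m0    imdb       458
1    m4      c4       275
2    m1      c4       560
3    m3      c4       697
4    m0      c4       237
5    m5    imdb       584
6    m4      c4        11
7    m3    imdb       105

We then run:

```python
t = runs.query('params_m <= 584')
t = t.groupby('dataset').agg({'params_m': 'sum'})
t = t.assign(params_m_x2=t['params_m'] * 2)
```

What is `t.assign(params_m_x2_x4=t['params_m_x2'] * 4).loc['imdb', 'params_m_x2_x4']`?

filter rows where params_m <= 584:
  model dataset  params_m
0    m0    imdb       458
1    m4      c4       275
2    m1      c4       560
4    m0      c4       237
5    m5    imdb       584
6    m4      c4        11
7    m3    imdb       105
group by dataset, sum of params_m:
         params_m
dataset          
c4           1083
imdb         1147
add column params_m_x2 = t['params_m'] * 2:
         params_m  params_m_x2
dataset                       
c4           1083         2166
imdb         1147         2294
add column params_m_x2_x4 = t['params_m_x2'] * 4:
         params_m  params_m_x2  params_m_x2_x4
dataset                                       
c4           1083         2166            8664
imdb         1147         2294            9176

9176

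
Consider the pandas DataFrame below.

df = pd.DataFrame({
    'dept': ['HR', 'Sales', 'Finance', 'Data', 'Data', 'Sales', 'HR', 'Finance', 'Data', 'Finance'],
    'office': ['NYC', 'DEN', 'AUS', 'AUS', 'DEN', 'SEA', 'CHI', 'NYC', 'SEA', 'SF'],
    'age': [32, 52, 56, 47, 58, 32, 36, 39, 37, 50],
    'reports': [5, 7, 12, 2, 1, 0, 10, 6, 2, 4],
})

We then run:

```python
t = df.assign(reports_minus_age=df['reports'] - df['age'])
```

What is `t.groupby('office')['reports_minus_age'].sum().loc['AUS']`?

-89

add column reports_minus_age = df['reports'] - df['age']:
      dept office  age  reports  reports_minus_age
0       HR    NYC   32        5                -27
1    Sales    DEN   52        7                -45
2  Finance    AUS   56       12                -44
3     Data    AUS   47        2                -45
4     Data    DEN   58        1                -57
5    Sales    SEA   32        0                -32
6       HR    CHI   36       10                -26
7  Finance    NYC   39        6                -33
8     Data    SEA   37        2                -35
9  Finance     SF   50        4                -46
group by office, sum of reports_minus_age:
office
AUS    -89
CHI    -26
DEN   -102
NYC    -60
SEA    -67
SF     -46
Name: reports_minus_age, dtype: int64
Hence -89.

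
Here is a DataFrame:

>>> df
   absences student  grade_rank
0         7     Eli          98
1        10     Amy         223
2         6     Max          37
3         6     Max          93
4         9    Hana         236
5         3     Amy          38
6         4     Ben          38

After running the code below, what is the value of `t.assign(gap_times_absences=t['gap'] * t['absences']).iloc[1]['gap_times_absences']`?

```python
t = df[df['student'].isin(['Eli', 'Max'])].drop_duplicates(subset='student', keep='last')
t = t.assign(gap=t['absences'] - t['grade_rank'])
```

filter rows where student in ['Eli', 'Max']:
   absences student  grade_rank
0         7     Eli          98
2         6     Max          37
3         6     Max          93
drop duplicate student (keep=last):
   absences student  grade_rank
0         7     Eli          98
3         6     Max          93
add column gap = t['absences'] - t['grade_rank']:
   absences student  grade_rank  gap
0         7     Eli          98  -91
3         6     Max          93  -87
add column gap_times_absences = t['gap'] * t['absences']:
   absences student  grade_rank  gap  gap_times_absences
0         7     Eli          98  -91                -637
3         6     Max          93  -87                -522
Taking the value at position 1, column 'gap_times_absences' gives -522.

-522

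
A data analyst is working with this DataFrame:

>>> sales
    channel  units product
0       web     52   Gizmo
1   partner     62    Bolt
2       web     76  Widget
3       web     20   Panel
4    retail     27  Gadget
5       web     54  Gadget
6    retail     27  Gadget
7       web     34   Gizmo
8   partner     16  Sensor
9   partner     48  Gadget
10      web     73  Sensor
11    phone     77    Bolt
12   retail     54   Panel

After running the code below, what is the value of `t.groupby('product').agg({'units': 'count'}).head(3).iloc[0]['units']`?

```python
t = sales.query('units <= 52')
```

3

filter rows where units <= 52:
   channel  units product
0      web     52   Gizmo
3      web     20   Panel
4   retail     27  Gadget
6   retail     27  Gadget
7      web     34   Gizmo
8  partner     16  Sensor
9  partner     48  Gadget
group by product, count of units:
         units
product       
Gadget       3
Gizmo        2
Panel        1
Sensor       1
take first 3 rows:
         units
product       
Gadget       3
Gizmo        2
Panel        1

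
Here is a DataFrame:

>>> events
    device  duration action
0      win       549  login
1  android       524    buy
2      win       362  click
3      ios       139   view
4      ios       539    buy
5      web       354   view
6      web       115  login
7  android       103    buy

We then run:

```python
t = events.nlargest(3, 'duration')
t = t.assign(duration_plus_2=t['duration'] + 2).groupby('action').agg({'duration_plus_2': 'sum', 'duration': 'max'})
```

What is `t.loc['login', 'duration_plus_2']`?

take 3 rows with largest duration:
    device  duration action
0      win       549  login
4      ios       539    buy
1  android       524    buy
add column duration_plus_2 = t['duration'] + 2:
    device  duration action  duration_plus_2
0      win       549  login              551
4      ios       539    buy              541
1  android       524    buy              526
group by action: sum(duration_plus_2), max(duration):
        duration_plus_2  duration
action                           
buy                1067       539
login               551       549
Taking the value at row 'login', column 'duration_plus_2' gives 551.

551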